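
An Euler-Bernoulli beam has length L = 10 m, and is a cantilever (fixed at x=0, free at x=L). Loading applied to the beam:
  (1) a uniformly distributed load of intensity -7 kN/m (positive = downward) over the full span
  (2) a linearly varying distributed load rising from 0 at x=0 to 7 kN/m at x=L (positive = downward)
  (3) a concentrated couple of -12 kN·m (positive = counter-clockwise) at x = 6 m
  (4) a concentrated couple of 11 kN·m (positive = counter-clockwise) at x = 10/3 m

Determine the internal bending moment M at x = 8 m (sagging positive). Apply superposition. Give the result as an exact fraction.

M(8) = 14/15 kN·m

Load 1 — uniform load w=-7 kN/m over full span:
  M_1 = -w(L-x)²/2 = -(-7)·(10-8)²/2 = 14 kN·m
Load 2 — triangular load w₀=7 kN/m (0→w₀ over full span):
  M_2 = w₀Lx/2 - w₀L²/3 - w₀x³/(6L) = 7·10·8/2 - 7·10²/3 - 7·8³/(6·10) = -196/15 kN·m
Load 3 — applied couple M₀=-12 kN·m at a=6 m (b=L-a=4):
  M_3 = 0  [x>a] = 0 kN·m
Load 4 — applied couple M₀=11 kN·m at a=10/3 m (b=L-a=20/3):
  M_4 = 0  [x>a] = 0 kN·m
Superposition: M = Σ M_i = 14/15 kN·m ≈ 0.933333 kN·m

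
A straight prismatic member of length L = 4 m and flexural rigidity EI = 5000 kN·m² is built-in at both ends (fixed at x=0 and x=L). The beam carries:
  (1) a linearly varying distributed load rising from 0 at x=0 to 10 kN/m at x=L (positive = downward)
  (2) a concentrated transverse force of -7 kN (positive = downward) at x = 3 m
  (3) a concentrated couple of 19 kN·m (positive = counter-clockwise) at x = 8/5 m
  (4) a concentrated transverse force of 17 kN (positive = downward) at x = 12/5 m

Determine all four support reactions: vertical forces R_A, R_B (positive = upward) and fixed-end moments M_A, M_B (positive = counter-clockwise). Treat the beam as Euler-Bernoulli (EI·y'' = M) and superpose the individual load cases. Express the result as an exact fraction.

R_A = 70921/4000 kN, M_A = 76973/6000 kN·m, R_B = 49079/4000 kN, M_B = -15549/2000 kN·m

Load 1 — triangular load w₀=10 kN/m (0→w₀ over full span):
  R_A = 3w₀L/20 = 3·10·4/20 = 6 kN
  M_A = w₀L²/30 = 10·4²/30 = 16/3 kN·m
  R_B = 7w₀L/20 = 7·10·4/20 = 14 kN
  M_B = -w₀L²/20 = -10·4²/20 = -8 kN·m
Load 2 — point force P=-7 kN at a=3 m (b=L-a=1):
  R_A = Pb²(3a+b)/L³ = (-7)·1²·(3·3+1)/4³ = -35/32 kN
  M_A = Pab²/L² = (-7)·3·1²/4² = -21/16 kN·m
  R_B = Pa²(a+3b)/L³ = (-7)·3²·(3+3·1)/4³ = -189/32 kN
  M_B = -Pa²b/L² = -(-7)·3²·1/4² = 63/16 kN·m
Load 3 — applied couple M₀=19 kN·m at a=8/5 m (b=L-a=12/5):
  R_A = 6M₀ab/L³ = 6·19·(8/5)·(12/5)/4³ = 171/25 kN
  M_A = M₀b(2a-b)/L² = 19·(12/5)·(2·(8/5)-(12/5))/4² = 57/25 kN·m
  R_B = -6M₀ab/L³ = -6·19·(8/5)·(12/5)/4³ = -171/25 kN
  M_B = M₀a(2b-a)/L² = 19·(8/5)·(2·(12/5)-(8/5))/4² = 152/25 kN·m
Load 4 — point force P=17 kN at a=12/5 m (b=L-a=8/5):
  R_A = Pb²(3a+b)/L³ = 17·(8/5)²·(3·(12/5)+(8/5))/4³ = 748/125 kN
  M_A = Pab²/L² = 17·(12/5)·(8/5)²/4² = 816/125 kN·m
  R_B = Pa²(a+3b)/L³ = 17·(12/5)²·((12/5)+3·(8/5))/4³ = 1377/125 kN
  M_B = -Pa²b/L² = -17·(12/5)²·(8/5)/4² = -1224/125 kN·m
Superposition: R_A = 70921/4000 kN, M_A = 76973/6000 kN·m, R_B = 49079/4000 kN, M_B = -15549/2000 kN·m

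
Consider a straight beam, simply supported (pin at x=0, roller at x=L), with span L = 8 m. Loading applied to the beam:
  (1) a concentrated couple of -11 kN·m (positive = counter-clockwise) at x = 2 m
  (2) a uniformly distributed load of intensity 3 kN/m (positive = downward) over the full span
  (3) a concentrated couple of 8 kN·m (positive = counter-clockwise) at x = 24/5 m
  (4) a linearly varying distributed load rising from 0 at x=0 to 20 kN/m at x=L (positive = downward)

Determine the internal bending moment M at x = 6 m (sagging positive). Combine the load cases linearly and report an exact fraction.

M(6) = 355/4 kN·m

Load 1 — applied couple M₀=-11 kN·m at a=2 m (b=L-a=6):
  M_1 = M₀x/L - M₀  [x>a] = (-11)·6/8 - (-11) = 11/4 kN·m
Load 2 — uniform load w=3 kN/m over full span:
  M_2 = wx(L-x)/2 = 3·6·(8-6)/2 = 18 kN·m
Load 3 — applied couple M₀=8 kN·m at a=24/5 m (b=L-a=16/5):
  M_3 = M₀x/L - M₀  [x>a] = 8·6/8 - 8 = -2 kN·m
Load 4 — triangular load w₀=20 kN/m (0→w₀ over full span):
  M_4 = w₀Lx/6 - w₀x³/(6L) = 20·8·6/6 - 20·6³/(6·8) = 70 kN·m
Superposition: M = Σ M_i = 355/4 kN·m ≈ 88.750000 kN·m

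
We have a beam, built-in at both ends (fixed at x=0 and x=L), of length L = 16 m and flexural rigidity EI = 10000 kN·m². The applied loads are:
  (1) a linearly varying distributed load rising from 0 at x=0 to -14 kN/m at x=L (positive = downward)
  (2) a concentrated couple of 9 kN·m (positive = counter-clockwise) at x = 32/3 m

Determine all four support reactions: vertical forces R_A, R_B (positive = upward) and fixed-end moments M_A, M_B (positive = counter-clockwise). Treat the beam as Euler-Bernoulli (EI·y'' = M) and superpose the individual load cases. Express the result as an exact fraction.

Load 1 — triangular load w₀=-14 kN/m (0→w₀ over full span):
  R_A = 3w₀L/20 = 3·(-14)·16/20 = -168/5 kN
  M_A = w₀L²/30 = (-14)·16²/30 = -1792/15 kN·m
  R_B = 7w₀L/20 = 7·(-14)·16/20 = -392/5 kN
  M_B = -w₀L²/20 = -(-14)·16²/20 = 896/5 kN·m
Load 2 — applied couple M₀=9 kN·m at a=32/3 m (b=L-a=16/3):
  R_A = 6M₀ab/L³ = 6·9·(32/3)·(16/3)/16³ = 3/4 kN
  M_A = M₀b(2a-b)/L² = 9·(16/3)·(2·(32/3)-(16/3))/16² = 3 kN·m
  R_B = -6M₀ab/L³ = -6·9·(32/3)·(16/3)/16³ = -3/4 kN
  M_B = M₀a(2b-a)/L² = 9·(32/3)·(2·(16/3)-(32/3))/16² = 0 kN·m
Superposition: R_A = -657/20 kN, M_A = -1747/15 kN·m, R_B = -1583/20 kN, M_B = 896/5 kN·m

R_A = -657/20 kN, M_A = -1747/15 kN·m, R_B = -1583/20 kN, M_B = 896/5 kN·m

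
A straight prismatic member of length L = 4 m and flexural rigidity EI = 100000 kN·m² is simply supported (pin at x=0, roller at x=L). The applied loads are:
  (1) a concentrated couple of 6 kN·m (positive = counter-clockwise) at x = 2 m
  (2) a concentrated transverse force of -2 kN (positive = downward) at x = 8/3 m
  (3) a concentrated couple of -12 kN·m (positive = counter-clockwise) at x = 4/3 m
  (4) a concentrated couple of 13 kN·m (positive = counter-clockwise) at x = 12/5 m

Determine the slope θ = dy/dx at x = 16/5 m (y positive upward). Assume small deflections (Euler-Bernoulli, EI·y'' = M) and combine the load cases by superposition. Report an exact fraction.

Load 1 — applied couple M₀=6 kN·m at a=2 m (b=L-a=2):
  θ_1 = (M₀x²/(2L)-M₀(x-a)+C₁)/EI  [x>a] with C₁=M₀(3b²-L²)/(6L)=-1 = (6·(16/5)²/(2·4)-6·((16/5)-2)+(-1))/100000 = -13/2500000 rad
Load 2 — point force P=-2 kN at a=8/3 m (b=L-a=4/3):
  θ_2 = -Pa(2L²-6Lx+3x²+a²)/(6LEI)  [x>a] = -(-2)·(8/3)·(2·4²-6·4·(16/5)+3·(16/5)²+(8/3)²)/(6·4·100000) = -98/6328125 rad
Load 3 — applied couple M₀=-12 kN·m at a=4/3 m (b=L-a=8/3):
  θ_3 = (M₀x²/(2L)-M₀(x-a)+C₁)/EI  [x>a] with C₁=M₀(3b²-L²)/(6L)=-8/3 = ((-12)·(16/5)²/(2·4)-(-12)·((16/5)-(4/3))+(-8/3))/100000 = 41/937500 rad
Load 4 — applied couple M₀=13 kN·m at a=12/5 m (b=L-a=8/5):
  θ_4 = (M₀x²/(2L)-M₀(x-a)+C₁)/EI  [x>a] with C₁=M₀(3b²-L²)/(6L)=-338/75 = (13·(16/5)²/(2·4)-13·((16/5)-(12/5))+(-338/75))/100000 = 13/750000 rad
Superposition: θ = Σ θ_i = 8177/202500000 rad ≈ 0.000040 rad

θ(16/5) = 8177/202500000 rad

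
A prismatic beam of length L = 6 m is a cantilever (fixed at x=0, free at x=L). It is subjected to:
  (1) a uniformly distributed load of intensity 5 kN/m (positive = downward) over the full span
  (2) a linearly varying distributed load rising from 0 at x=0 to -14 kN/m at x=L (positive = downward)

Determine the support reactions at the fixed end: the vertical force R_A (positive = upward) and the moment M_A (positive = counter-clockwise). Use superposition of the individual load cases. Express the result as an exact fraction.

R_A = -12 kN, M_A = -78 kN·m

Load 1 — uniform load w=5 kN/m over full span:
  R_A = wL = 5·6 = 30 kN
  M_A = wL²/2 = 5·6²/2 = 90 kN·m
Load 2 — triangular load w₀=-14 kN/m (0→w₀ over full span):
  R_A = w₀L/2 = (-14)·6/2 = -42 kN
  M_A = w₀L²/3 = (-14)·6²/3 = -168 kN·m
Superposition: R_A = -12 kN, M_A = -78 kN·m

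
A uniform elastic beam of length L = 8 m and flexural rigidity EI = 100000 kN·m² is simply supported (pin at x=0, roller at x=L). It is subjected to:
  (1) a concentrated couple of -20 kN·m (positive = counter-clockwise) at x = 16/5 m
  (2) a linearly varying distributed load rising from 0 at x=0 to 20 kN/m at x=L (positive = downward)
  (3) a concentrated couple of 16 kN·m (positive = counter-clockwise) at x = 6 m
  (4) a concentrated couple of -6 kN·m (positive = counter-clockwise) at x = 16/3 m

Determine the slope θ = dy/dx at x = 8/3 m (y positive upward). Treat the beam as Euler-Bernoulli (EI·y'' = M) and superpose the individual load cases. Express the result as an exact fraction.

Load 1 — applied couple M₀=-20 kN·m at a=16/5 m (b=L-a=24/5):
  θ_1 = (M₀x²/(2L)+C₁)/EI  [x≤a] with C₁=M₀(3b²-L²)/(6L)=-32/15 = ((-20)·(8/3)²/(2·8)+(-32/15))/100000 = -31/281250 rad
Load 2 — triangular load w₀=20 kN/m (0→w₀ over full span):
  θ_2 = -w₀(7L⁴-30L²x²+15x⁴)/(360LEI) = -20·(7·8⁴-30·8²·(8/3)²+15·(8/3)⁴)/(360·8·100000) = -832/759375 rad
Load 3 — applied couple M₀=16 kN·m at a=6 m (b=L-a=2):
  θ_3 = (M₀x²/(2L)+C₁)/EI  [x≤a] with C₁=M₀(3b²-L²)/(6L)=-52/3 = (16·(8/3)²/(2·8)+(-52/3))/100000 = -23/225000 rad
Load 4 — applied couple M₀=-6 kN·m at a=16/3 m (b=L-a=8/3):
  θ_4 = (M₀x²/(2L)+C₁)/EI  [x≤a] with C₁=M₀(3b²-L²)/(6L)=16/3 = ((-6)·(8/3)²/(2·8)+(16/3))/100000 = 1/37500 rad
Superposition: θ = Σ θ_i = -38923/30375000 rad ≈ -0.001281 rad

θ(8/3) = -38923/30375000 rad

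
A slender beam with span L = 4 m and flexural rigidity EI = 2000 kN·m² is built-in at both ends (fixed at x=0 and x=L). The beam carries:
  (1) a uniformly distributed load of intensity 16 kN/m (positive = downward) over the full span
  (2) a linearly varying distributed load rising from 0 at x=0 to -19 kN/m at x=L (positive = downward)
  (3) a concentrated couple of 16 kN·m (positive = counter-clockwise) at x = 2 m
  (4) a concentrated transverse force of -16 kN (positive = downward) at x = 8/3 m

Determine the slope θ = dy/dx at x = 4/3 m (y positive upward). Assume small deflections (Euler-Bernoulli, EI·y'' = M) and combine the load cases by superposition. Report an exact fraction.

Load 1 — uniform load w=16 kN/m over full span:
  θ_1 = -wx(L-x)(L-2x)/(12EI) = -16·(4/3)·(4-(4/3))·(4-2·(4/3))/(12·2000) = -32/10125 rad
Load 2 — triangular load w₀=-19 kN/m (0→w₀ over full span):
  θ_2 = -w₀(2x(L-x)(L-2x)(x+2L)+x²(L-x)²)/(120LEI) = -(-19)·(2·(4/3)·(4-(4/3))·(4-2·(4/3))·((4/3)+2·4)+(4/3)²·(4-(4/3))²)/(120·4·2000) = 304/151875 rad
Load 3 — applied couple M₀=16 kN·m at a=2 m (b=L-a=2):
  θ_3 = (R_Ax²/2 - M_Ax)/EI  [x≤a] with R_A=6, M_A=4 = (6·(4/3)²/2 - 4·(4/3))/2000 = 0 rad
Load 4 — point force P=-16 kN at a=8/3 m (b=L-a=4/3):
  θ_4 = -Pb²x(2aL-(3a+b)x)/(2L³EI)  [x≤a] = -(-16)·(4/3)²·(4/3)·(2·(8/3)·4-(3·(8/3)+(4/3))·(4/3))/(2·4³·2000) = 8/6075 rad
Superposition: θ = Σ θ_i = 8/50625 rad ≈ 0.000158 rad

θ(4/3) = 8/50625 rad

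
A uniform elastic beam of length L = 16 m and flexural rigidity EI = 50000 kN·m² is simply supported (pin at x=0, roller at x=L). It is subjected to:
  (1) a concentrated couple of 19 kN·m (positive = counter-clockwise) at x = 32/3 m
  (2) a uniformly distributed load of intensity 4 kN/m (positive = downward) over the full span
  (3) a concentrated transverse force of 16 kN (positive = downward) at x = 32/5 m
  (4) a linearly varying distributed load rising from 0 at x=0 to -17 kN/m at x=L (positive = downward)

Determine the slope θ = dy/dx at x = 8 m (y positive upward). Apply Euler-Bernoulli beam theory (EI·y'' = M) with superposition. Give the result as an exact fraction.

Load 1 — applied couple M₀=19 kN·m at a=32/3 m (b=L-a=16/3):
  θ_1 = (M₀x²/(2L)+C₁)/EI  [x≤a] with C₁=M₀(3b²-L²)/(6L)=-304/9 = (19·8²/(2·16)+(-304/9))/50000 = 19/225000 rad
Load 2 — uniform load w=4 kN/m over full span:
  θ_2 = -w(L³-6Lx²+4x³)/(24EI) = -4·(16³-6·16·8²+4·8³)/(24·50000) = 0 rad
Load 3 — point force P=16 kN at a=32/5 m (b=L-a=48/5):
  θ_3 = -Pa(2L²-6Lx+3x²+a²)/(6LEI)  [x>a] = -16·(32/5)·(2·16²-6·16·8+3·8²+(32/5)²)/(6·16·50000) = 192/390625 rad
Load 4 — triangular load w₀=-17 kN/m (0→w₀ over full span):
  θ_4 = -w₀(7L⁴-30L²x²+15x⁴)/(360LEI) = -(-17)·(7·16⁴-30·16²·8²+15·8⁴)/(360·16·50000) = 238/140625 rad
Superposition: θ = Σ θ_i = 63799/28125000 rad ≈ 0.002268 rad

θ(8) = 63799/28125000 rad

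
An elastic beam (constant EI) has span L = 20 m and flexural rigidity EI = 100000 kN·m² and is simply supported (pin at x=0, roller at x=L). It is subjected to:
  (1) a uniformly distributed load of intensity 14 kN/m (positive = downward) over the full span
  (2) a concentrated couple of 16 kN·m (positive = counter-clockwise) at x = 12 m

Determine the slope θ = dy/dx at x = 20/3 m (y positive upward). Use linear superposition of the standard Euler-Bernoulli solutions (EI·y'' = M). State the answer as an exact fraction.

θ(20/3) = -57127/2531250 rad

Load 1 — uniform load w=14 kN/m over full span:
  θ_1 = -w(L³-6Lx²+4x³)/(24EI) = -14·(20³-6·20·(20/3)²+4·(20/3)³)/(24·100000) = -91/4050 rad
Load 2 — applied couple M₀=16 kN·m at a=12 m (b=L-a=8):
  θ_2 = (M₀x²/(2L)+C₁)/EI  [x≤a] with C₁=M₀(3b²-L²)/(6L)=-416/15 = (16·(20/3)²/(2·20)+(-416/15))/100000 = -14/140625 rad
Superposition: θ = Σ θ_i = -57127/2531250 rad ≈ -0.022569 rad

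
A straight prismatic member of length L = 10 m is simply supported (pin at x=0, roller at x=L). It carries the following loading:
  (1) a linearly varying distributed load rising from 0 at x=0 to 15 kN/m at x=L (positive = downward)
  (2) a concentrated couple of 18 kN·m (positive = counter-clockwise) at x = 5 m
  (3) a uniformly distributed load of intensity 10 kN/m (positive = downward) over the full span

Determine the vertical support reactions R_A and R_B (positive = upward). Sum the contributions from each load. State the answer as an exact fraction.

R_A = 384/5 kN, R_B = 491/5 kN

Load 1 — triangular load w₀=15 kN/m (0→w₀ over full span):
  R_A = w₀L/6 = 15·10/6 = 25 kN
  R_B = w₀L/3 = 15·10/3 = 50 kN
Load 2 — applied couple M₀=18 kN·m at a=5 m (b=L-a=5):
  R_A = M₀/L = 18/10 = 9/5 kN
  R_B = -M₀/L = -18/10 = -9/5 kN
Load 3 — uniform load w=10 kN/m over full span:
  R_A = wL/2 = 10·10/2 = 50 kN
  R_B = wL/2 = 10·10/2 = 50 kN
Superposition: R_A = 384/5 kN, R_B = 491/5 kN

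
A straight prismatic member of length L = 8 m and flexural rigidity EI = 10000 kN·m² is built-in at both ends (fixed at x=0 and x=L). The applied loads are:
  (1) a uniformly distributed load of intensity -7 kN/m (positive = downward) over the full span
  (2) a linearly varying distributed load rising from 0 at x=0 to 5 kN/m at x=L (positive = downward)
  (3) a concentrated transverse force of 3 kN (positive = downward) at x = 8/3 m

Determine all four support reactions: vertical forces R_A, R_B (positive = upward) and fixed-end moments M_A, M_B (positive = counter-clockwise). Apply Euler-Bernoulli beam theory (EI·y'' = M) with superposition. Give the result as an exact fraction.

R_A = -178/9 kN, M_A = -208/9 kN·m, R_B = -119/9 kN, M_B = 176/9 kN·m

Load 1 — uniform load w=-7 kN/m over full span:
  R_A = wL/2 = (-7)·8/2 = -28 kN
  M_A = wL²/12 = (-7)·8²/12 = -112/3 kN·m
  R_B = wL/2 = (-7)·8/2 = -28 kN
  M_B = -wL²/12 = -(-7)·8²/12 = 112/3 kN·m
Load 2 — triangular load w₀=5 kN/m (0→w₀ over full span):
  R_A = 3w₀L/20 = 3·5·8/20 = 6 kN
  M_A = w₀L²/30 = 5·8²/30 = 32/3 kN·m
  R_B = 7w₀L/20 = 7·5·8/20 = 14 kN
  M_B = -w₀L²/20 = -5·8²/20 = -16 kN·m
Load 3 — point force P=3 kN at a=8/3 m (b=L-a=16/3):
  R_A = Pb²(3a+b)/L³ = 3·(16/3)²·(3·(8/3)+(16/3))/8³ = 20/9 kN
  M_A = Pab²/L² = 3·(8/3)·(16/3)²/8² = 32/9 kN·m
  R_B = Pa²(a+3b)/L³ = 3·(8/3)²·((8/3)+3·(16/3))/8³ = 7/9 kN
  M_B = -Pa²b/L² = -3·(8/3)²·(16/3)/8² = -16/9 kN·m
Superposition: R_A = -178/9 kN, M_A = -208/9 kN·m, R_B = -119/9 kN, M_B = 176/9 kN·m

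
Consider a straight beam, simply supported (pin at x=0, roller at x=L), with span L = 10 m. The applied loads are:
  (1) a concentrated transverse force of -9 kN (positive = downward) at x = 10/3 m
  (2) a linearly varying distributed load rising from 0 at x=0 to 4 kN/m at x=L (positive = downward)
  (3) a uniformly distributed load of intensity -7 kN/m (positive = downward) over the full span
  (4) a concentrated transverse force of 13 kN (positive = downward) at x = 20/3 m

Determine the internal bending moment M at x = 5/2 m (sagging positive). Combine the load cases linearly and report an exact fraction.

M(5/2) = -325/6 kN·m

Load 1 — point force P=-9 kN at a=10/3 m (b=L-a=20/3):
  M_1 = Pbx/L  [x≤a] = (-9)·(20/3)·(5/2)/10 = -15 kN·m
Load 2 — triangular load w₀=4 kN/m (0→w₀ over full span):
  M_2 = w₀Lx/6 - w₀x³/(6L) = 4·10·(5/2)/6 - 4·(5/2)³/(6·10) = 125/8 kN·m
Load 3 — uniform load w=-7 kN/m over full span:
  M_3 = wx(L-x)/2 = (-7)·(5/2)·(10-(5/2))/2 = -525/8 kN·m
Load 4 — point force P=13 kN at a=20/3 m (b=L-a=10/3):
  M_4 = Pbx/L  [x≤a] = 13·(10/3)·(5/2)/10 = 65/6 kN·m
Superposition: M = Σ M_i = -325/6 kN·m ≈ -54.166667 kN·m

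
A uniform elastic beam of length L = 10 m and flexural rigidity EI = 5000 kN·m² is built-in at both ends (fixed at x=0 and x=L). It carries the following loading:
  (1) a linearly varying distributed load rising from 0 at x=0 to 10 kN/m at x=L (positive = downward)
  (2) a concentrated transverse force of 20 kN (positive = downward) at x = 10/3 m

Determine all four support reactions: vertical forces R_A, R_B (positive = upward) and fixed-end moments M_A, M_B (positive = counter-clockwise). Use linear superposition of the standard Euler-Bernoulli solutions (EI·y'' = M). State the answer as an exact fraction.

R_A = 805/27 kN, M_A = 1700/27 kN·m, R_B = 1085/27 kN, M_B = -1750/27 kN·m

Load 1 — triangular load w₀=10 kN/m (0→w₀ over full span):
  R_A = 3w₀L/20 = 3·10·10/20 = 15 kN
  M_A = w₀L²/30 = 10·10²/30 = 100/3 kN·m
  R_B = 7w₀L/20 = 7·10·10/20 = 35 kN
  M_B = -w₀L²/20 = -10·10²/20 = -50 kN·m
Load 2 — point force P=20 kN at a=10/3 m (b=L-a=20/3):
  R_A = Pb²(3a+b)/L³ = 20·(20/3)²·(3·(10/3)+(20/3))/10³ = 400/27 kN
  M_A = Pab²/L² = 20·(10/3)·(20/3)²/10² = 800/27 kN·m
  R_B = Pa²(a+3b)/L³ = 20·(10/3)²·((10/3)+3·(20/3))/10³ = 140/27 kN
  M_B = -Pa²b/L² = -20·(10/3)²·(20/3)/10² = -400/27 kN·m
Superposition: R_A = 805/27 kN, M_A = 1700/27 kN·m, R_B = 1085/27 kN, M_B = -1750/27 kN·m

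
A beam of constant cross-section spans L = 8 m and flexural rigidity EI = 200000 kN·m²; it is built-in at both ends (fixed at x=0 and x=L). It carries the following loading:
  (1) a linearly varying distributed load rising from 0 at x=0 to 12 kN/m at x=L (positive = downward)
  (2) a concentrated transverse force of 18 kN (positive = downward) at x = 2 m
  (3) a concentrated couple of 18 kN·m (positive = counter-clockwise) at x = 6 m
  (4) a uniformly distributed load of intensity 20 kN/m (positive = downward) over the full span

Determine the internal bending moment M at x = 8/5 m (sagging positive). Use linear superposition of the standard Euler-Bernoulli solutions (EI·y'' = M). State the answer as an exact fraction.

M(8/5) = -16127/3000 kN·m

Load 1 — triangular load w₀=12 kN/m (0→w₀ over full span):
  M_1 = 3w₀Lx/20 - w₀L²/30 - w₀x³/(6L) = 3·12·8·(8/5)/20 - 12·8²/30 - 12·(8/5)³/(6·8) = -448/125 kN·m
Load 2 — point force P=18 kN at a=2 m (b=L-a=6):
  M_2 = Pb²(3a+b)x/L³ - Pab²/L²  [x≤a] = 18·6²·(3·2+6)·(8/5)/8³ - 18·2·6²/8² = 81/20 kN·m
Load 3 — applied couple M₀=18 kN·m at a=6 m (b=L-a=2):
  M_3 = R_Ax - M_A  [x≤a] with R_A=81/32, M_A=45/8 = (81/32)·(8/5) - (45/8) = -63/40 kN·m
Load 4 — uniform load w=20 kN/m over full span:
  M_4 = wLx/2 - wL²/12 - wx²/2 = 20·8·(8/5)/2 - 20·8²/12 - 20·(8/5)²/2 = -64/15 kN·m
Superposition: M = Σ M_i = -16127/3000 kN·m ≈ -5.375667 kN·m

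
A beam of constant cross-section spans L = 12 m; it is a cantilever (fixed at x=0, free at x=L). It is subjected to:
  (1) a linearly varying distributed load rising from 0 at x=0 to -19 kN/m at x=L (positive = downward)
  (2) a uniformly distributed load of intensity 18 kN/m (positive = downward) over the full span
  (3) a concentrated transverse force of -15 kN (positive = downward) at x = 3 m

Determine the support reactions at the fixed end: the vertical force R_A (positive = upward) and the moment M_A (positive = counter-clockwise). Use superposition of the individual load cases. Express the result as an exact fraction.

Load 1 — triangular load w₀=-19 kN/m (0→w₀ over full span):
  R_A = w₀L/2 = (-19)·12/2 = -114 kN
  M_A = w₀L²/3 = (-19)·12²/3 = -912 kN·m
Load 2 — uniform load w=18 kN/m over full span:
  R_A = wL = 18·12 = 216 kN
  M_A = wL²/2 = 18·12²/2 = 1296 kN·m
Load 3 — point force P=-15 kN at a=3 m (b=L-a=9):
  R_A = P = (-15) = -15 kN
  M_A = Pa = (-15)·3 = -45 kN·m
Superposition: R_A = 87 kN, M_A = 339 kN·m

R_A = 87 kN, M_A = 339 kN·m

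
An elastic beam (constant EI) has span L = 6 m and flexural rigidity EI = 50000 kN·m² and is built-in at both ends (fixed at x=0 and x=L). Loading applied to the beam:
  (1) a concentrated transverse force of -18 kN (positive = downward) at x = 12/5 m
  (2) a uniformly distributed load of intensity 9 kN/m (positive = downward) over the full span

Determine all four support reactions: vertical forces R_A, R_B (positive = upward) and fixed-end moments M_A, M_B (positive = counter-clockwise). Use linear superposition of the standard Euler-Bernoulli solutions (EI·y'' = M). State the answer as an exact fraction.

R_A = 1917/125 kN, M_A = 1431/125 kN·m, R_B = 2583/125 kN, M_B = -2079/125 kN·m

Load 1 — point force P=-18 kN at a=12/5 m (b=L-a=18/5):
  R_A = Pb²(3a+b)/L³ = (-18)·(18/5)²·(3·(12/5)+(18/5))/6³ = -1458/125 kN
  M_A = Pab²/L² = (-18)·(12/5)·(18/5)²/6² = -1944/125 kN·m
  R_B = Pa²(a+3b)/L³ = (-18)·(12/5)²·((12/5)+3·(18/5))/6³ = -792/125 kN
  M_B = -Pa²b/L² = -(-18)·(12/5)²·(18/5)/6² = 1296/125 kN·m
Load 2 — uniform load w=9 kN/m over full span:
  R_A = wL/2 = 9·6/2 = 27 kN
  M_A = wL²/12 = 9·6²/12 = 27 kN·m
  R_B = wL/2 = 9·6/2 = 27 kN
  M_B = -wL²/12 = -9·6²/12 = -27 kN·m
Superposition: R_A = 1917/125 kN, M_A = 1431/125 kN·m, R_B = 2583/125 kN, M_B = -2079/125 kN·m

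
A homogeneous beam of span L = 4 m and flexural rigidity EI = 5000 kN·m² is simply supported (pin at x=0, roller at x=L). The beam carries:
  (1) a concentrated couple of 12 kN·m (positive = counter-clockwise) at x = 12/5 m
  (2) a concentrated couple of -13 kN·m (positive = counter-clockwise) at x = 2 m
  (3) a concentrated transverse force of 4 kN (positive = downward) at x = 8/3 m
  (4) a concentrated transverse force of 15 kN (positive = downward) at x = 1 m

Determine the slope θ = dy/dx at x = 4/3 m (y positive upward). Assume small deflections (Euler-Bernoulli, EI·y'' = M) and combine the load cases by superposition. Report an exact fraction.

Load 1 — applied couple M₀=12 kN·m at a=12/5 m (b=L-a=8/5):
  θ_1 = (M₀x²/(2L)+C₁)/EI  [x≤a] with C₁=M₀(3b²-L²)/(6L)=-104/25 = (12·(4/3)²/(2·4)+(-104/25))/5000 = -14/46875 rad
Load 2 — applied couple M₀=-13 kN·m at a=2 m (b=L-a=2):
  θ_2 = (M₀x²/(2L)+C₁)/EI  [x≤a] with C₁=M₀(3b²-L²)/(6L)=13/6 = ((-13)·(4/3)²/(2·4)+(13/6))/5000 = -13/90000 rad
Load 3 — point force P=4 kN at a=8/3 m (b=L-a=4/3):
  θ_3 = -Pb(L²-b²-3x²)/(6LEI)  [x≤a] = -4·(4/3)·(4²-(4/3)²-3·(4/3)²)/(6·4·5000) = -4/10125 rad
Load 4 — point force P=15 kN at a=1 m (b=L-a=3):
  θ_4 = -Pa(2L²-6Lx+3x²+a²)/(6LEI)  [x>a] = -15·1·(2·4²-6·4·(4/3)+3·(4/3)²+1²)/(6·4·5000) = -19/24000 rad
Superposition: θ = Σ θ_i = -132017/81000000 rad ≈ -0.001630 rad

θ(4/3) = -132017/81000000 rad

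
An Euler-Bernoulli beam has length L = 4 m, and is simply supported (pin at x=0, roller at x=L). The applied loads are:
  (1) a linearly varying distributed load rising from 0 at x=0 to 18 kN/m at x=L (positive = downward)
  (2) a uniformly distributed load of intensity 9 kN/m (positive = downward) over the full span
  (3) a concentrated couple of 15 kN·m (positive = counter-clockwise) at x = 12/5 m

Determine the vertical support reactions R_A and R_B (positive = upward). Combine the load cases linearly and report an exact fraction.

R_A = 135/4 kN, R_B = 153/4 kN

Load 1 — triangular load w₀=18 kN/m (0→w₀ over full span):
  R_A = w₀L/6 = 18·4/6 = 12 kN
  R_B = w₀L/3 = 18·4/3 = 24 kN
Load 2 — uniform load w=9 kN/m over full span:
  R_A = wL/2 = 9·4/2 = 18 kN
  R_B = wL/2 = 9·4/2 = 18 kN
Load 3 — applied couple M₀=15 kN·m at a=12/5 m (b=L-a=8/5):
  R_A = M₀/L = 15/4 kN
  R_B = -M₀/L = -15/4 kN
Superposition: R_A = 135/4 kN, R_B = 153/4 kN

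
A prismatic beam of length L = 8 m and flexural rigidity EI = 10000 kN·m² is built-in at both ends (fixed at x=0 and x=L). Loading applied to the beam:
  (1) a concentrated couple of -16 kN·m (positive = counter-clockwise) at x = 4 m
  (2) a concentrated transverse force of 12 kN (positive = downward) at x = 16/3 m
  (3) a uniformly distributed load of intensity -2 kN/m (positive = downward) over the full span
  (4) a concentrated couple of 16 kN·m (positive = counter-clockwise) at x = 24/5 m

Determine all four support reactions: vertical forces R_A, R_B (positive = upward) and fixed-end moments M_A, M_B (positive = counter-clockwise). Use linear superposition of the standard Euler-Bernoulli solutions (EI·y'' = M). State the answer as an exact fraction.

R_A = -1127/225 kN, M_A = -548/225 kN·m, R_B = 227/225 kN, M_B = -1268/225 kN·m

Load 1 — applied couple M₀=-16 kN·m at a=4 m (b=L-a=4):
  R_A = 6M₀ab/L³ = 6·(-16)·4·4/8³ = -3 kN
  M_A = M₀b(2a-b)/L² = (-16)·4·(2·4-4)/8² = -4 kN·m
  R_B = -6M₀ab/L³ = -6·(-16)·4·4/8³ = 3 kN
  M_B = M₀a(2b-a)/L² = (-16)·4·(2·4-4)/8² = -4 kN·m
Load 2 — point force P=12 kN at a=16/3 m (b=L-a=8/3):
  R_A = Pb²(3a+b)/L³ = 12·(8/3)²·(3·(16/3)+(8/3))/8³ = 28/9 kN
  M_A = Pab²/L² = 12·(16/3)·(8/3)²/8² = 64/9 kN·m
  R_B = Pa²(a+3b)/L³ = 12·(16/3)²·((16/3)+3·(8/3))/8³ = 80/9 kN
  M_B = -Pa²b/L² = -12·(16/3)²·(8/3)/8² = -128/9 kN·m
Load 3 — uniform load w=-2 kN/m over full span:
  R_A = wL/2 = (-2)·8/2 = -8 kN
  M_A = wL²/12 = (-2)·8²/12 = -32/3 kN·m
  R_B = wL/2 = (-2)·8/2 = -8 kN
  M_B = -wL²/12 = -(-2)·8²/12 = 32/3 kN·m
Load 4 — applied couple M₀=16 kN·m at a=24/5 m (b=L-a=16/5):
  R_A = 6M₀ab/L³ = 6·16·(24/5)·(16/5)/8³ = 72/25 kN
  M_A = M₀b(2a-b)/L² = 16·(16/5)·(2·(24/5)-(16/5))/8² = 128/25 kN·m
  R_B = -6M₀ab/L³ = -6·16·(24/5)·(16/5)/8³ = -72/25 kN
  M_B = M₀a(2b-a)/L² = 16·(24/5)·(2·(16/5)-(24/5))/8² = 48/25 kN·m
Superposition: R_A = -1127/225 kN, M_A = -548/225 kN·m, R_B = 227/225 kN, M_B = -1268/225 kN·m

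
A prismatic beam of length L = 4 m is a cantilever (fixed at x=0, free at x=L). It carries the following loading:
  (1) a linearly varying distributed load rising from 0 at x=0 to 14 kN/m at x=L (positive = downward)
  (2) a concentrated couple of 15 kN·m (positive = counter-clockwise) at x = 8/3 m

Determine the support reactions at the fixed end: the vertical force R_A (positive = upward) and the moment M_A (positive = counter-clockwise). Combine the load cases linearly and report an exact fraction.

R_A = 28 kN, M_A = 179/3 kN·m

Load 1 — triangular load w₀=14 kN/m (0→w₀ over full span):
  R_A = w₀L/2 = 14·4/2 = 28 kN
  M_A = w₀L²/3 = 14·4²/3 = 224/3 kN·m
Load 2 — applied couple M₀=15 kN·m at a=8/3 m (b=L-a=4/3):
  R_A = 0 kN
  M_A = -M₀ = -15 kN·m
Superposition: R_A = 28 kN, M_A = 179/3 kN·m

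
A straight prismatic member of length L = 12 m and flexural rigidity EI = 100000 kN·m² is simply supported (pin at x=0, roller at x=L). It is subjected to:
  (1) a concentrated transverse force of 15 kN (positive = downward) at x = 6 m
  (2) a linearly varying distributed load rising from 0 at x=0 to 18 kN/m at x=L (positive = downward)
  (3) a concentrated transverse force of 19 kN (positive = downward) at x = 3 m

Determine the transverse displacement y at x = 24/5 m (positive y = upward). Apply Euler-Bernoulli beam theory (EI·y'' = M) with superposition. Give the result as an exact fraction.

Load 1 — point force P=15 kN at a=6 m (b=L-a=6):
  y_1 = -Pbx(L²-b²-x²)/(6LEI)  [x≤a] = -15·6·(24/5)·(12²-6²-(24/5)²)/(6·12·100000) = -1593/312500 m
Load 2 — triangular load w₀=18 kN/m (0→w₀ over full span):
  y_2 = -w₀x(7L⁴-10L²x²+3x⁴)/(360LEI) = -18·(24/5)·(7·12⁴-10·12²·(24/5)²+3·(24/5)⁴)/(360·12·100000) = -1109052/48828125 m
Load 3 — point force P=19 kN at a=3 m (b=L-a=9):
  y_3 = -Pa(L-x)(2Lx-a²-x²)/(6LEI)  [x>a] = -19·3·(12-(24/5))·(2·12·(24/5)-3²-(24/5)²)/(6·12·100000) = -118503/25000000 m
Superposition: y = Σ y_i = -101722203/3125000000 m ≈ -0.032551 m

y(24/5) = -101722203/3125000000 m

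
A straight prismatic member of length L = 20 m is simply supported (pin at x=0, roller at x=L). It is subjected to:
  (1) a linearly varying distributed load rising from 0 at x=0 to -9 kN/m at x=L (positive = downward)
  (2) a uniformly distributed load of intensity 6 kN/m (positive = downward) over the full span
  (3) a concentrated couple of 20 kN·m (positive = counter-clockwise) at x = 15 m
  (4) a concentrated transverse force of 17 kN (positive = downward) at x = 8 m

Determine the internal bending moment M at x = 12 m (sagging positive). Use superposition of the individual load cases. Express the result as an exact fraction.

M(12) = 124 kN·m

Load 1 — triangular load w₀=-9 kN/m (0→w₀ over full span):
  M_1 = w₀Lx/6 - w₀x³/(6L) = (-9)·20·12/6 - (-9)·12³/(6·20) = -1152/5 kN·m
Load 2 — uniform load w=6 kN/m over full span:
  M_2 = wx(L-x)/2 = 6·12·(20-12)/2 = 288 kN·m
Load 3 — applied couple M₀=20 kN·m at a=15 m (b=L-a=5):
  M_3 = M₀x/L  [x≤a] = 20·12/20 = 12 kN·m
Load 4 — point force P=17 kN at a=8 m (b=L-a=12):
  M_4 = Pa(L-x)/L  [x>a] = 17·8·(20-12)/20 = 272/5 kN·m
Superposition: M = Σ M_i = 124 kN·m ≈ 124.000000 kN·m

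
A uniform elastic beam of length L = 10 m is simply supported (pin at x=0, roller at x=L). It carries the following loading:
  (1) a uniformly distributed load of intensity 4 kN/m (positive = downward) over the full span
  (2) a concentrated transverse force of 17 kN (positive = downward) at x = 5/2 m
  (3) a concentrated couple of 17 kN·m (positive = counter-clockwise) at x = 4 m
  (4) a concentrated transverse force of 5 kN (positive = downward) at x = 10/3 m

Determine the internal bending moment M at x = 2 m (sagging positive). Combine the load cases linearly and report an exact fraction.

M(2) = 2027/30 kN·m

Load 1 — uniform load w=4 kN/m over full span:
  M_1 = wx(L-x)/2 = 4·2·(10-2)/2 = 32 kN·m
Load 2 — point force P=17 kN at a=5/2 m (b=L-a=15/2):
  M_2 = Pbx/L  [x≤a] = 17·(15/2)·2/10 = 51/2 kN·m
Load 3 — applied couple M₀=17 kN·m at a=4 m (b=L-a=6):
  M_3 = M₀x/L  [x≤a] = 17·2/10 = 17/5 kN·m
Load 4 — point force P=5 kN at a=10/3 m (b=L-a=20/3):
  M_4 = Pbx/L  [x≤a] = 5·(20/3)·2/10 = 20/3 kN·m
Superposition: M = Σ M_i = 2027/30 kN·m ≈ 67.566667 kN·m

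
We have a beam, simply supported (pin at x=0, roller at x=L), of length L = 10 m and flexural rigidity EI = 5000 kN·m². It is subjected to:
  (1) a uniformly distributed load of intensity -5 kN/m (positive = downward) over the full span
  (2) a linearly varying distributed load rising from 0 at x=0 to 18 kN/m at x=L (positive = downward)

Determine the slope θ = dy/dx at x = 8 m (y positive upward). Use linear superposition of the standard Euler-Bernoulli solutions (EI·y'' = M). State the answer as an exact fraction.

Load 1 — uniform load w=-5 kN/m over full span:
  θ_1 = -w(L³-6Lx²+4x³)/(24EI) = -(-5)·(10³-6·10·8²+4·8³)/(24·5000) = -33/1000 rad
Load 2 — triangular load w₀=18 kN/m (0→w₀ over full span):
  θ_2 = -w₀(7L⁴-30L²x²+15x⁴)/(360LEI) = -18·(7·10⁴-30·10²·8²+15·8⁴)/(360·10·5000) = 757/12500 rad
Superposition: θ = Σ θ_i = 689/25000 rad ≈ 0.027560 rad

θ(8) = 689/25000 rad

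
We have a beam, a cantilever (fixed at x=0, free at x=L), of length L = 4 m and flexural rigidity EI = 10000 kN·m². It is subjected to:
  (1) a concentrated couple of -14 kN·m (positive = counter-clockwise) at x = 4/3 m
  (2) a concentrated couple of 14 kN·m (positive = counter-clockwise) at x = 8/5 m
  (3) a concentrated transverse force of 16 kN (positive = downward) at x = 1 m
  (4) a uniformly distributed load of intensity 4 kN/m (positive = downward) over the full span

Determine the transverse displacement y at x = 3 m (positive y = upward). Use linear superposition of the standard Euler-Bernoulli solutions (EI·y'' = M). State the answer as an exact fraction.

y(3) = -45499/4500000 m

Load 1 — applied couple M₀=-14 kN·m at a=4/3 m (b=L-a=8/3):
  y_1 = M₀a(2x-a)/(2EI)  [x>a] = (-14)·(4/3)·(2·3-(4/3))/(2·10000) = -49/11250 m
Load 2 — applied couple M₀=14 kN·m at a=8/5 m (b=L-a=12/5):
  y_2 = M₀a(2x-a)/(2EI)  [x>a] = 14·(8/5)·(2·3-(8/5))/(2·10000) = 77/15625 m
Load 3 — point force P=16 kN at a=1 m (b=L-a=3):
  y_3 = -Pa²(3x-a)/(6EI)  [x>a] = -16·1²·(3·3-1)/(6·10000) = -4/1875 m
Load 4 — uniform load w=4 kN/m over full span:
  y_4 = -wx²(x²-4Lx+6L²)/(24EI) = -4·3²·(3²-4·4·3+6·4²)/(24·10000) = -171/20000 m
Superposition: y = Σ y_i = -45499/4500000 m ≈ -0.010111 m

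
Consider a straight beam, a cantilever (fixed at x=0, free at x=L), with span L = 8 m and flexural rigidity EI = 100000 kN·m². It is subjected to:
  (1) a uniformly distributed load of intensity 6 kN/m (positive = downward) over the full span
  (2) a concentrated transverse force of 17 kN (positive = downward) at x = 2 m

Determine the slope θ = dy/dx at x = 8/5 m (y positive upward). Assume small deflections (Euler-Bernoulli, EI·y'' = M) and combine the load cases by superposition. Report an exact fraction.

θ(8/5) = -2207/781250 rad

Load 1 — uniform load w=6 kN/m over full span:
  θ_1 = -wx(x²-3Lx+3L²)/(6EI) = -6·(8/5)·((8/5)²-3·8·(8/5)+3·8²)/(6·100000) = -976/390625 rad
Load 2 — point force P=17 kN at a=2 m (b=L-a=6):
  θ_2 = -Px(2a-x)/(2EI)  [x≤a] = -17·(8/5)·(2·2-(8/5))/(2·100000) = -51/156250 rad
Superposition: θ = Σ θ_i = -2207/781250 rad ≈ -0.002825 rad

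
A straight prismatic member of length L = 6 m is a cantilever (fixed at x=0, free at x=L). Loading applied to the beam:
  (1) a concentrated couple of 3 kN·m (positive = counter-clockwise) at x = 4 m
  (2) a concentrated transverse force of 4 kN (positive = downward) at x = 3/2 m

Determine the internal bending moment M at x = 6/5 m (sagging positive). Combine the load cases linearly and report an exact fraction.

Load 1 — applied couple M₀=3 kN·m at a=4 m (b=L-a=2):
  M_1 = M₀  [x≤a] = 3 = 3 kN·m
Load 2 — point force P=4 kN at a=3/2 m (b=L-a=9/2):
  M_2 = -P(a-x)  [x≤a] = -4·((3/2)-(6/5)) = -6/5 kN·m
Superposition: M = Σ M_i = 9/5 kN·m ≈ 1.800000 kN·m

M(6/5) = 9/5 kN·m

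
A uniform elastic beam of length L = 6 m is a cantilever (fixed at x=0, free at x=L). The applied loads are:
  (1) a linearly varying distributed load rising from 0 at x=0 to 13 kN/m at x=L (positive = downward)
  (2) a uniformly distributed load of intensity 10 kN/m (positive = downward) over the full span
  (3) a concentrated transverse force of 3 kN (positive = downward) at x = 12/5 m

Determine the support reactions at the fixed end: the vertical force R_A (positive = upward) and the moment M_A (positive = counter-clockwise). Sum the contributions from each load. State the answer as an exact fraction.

Load 1 — triangular load w₀=13 kN/m (0→w₀ over full span):
  R_A = w₀L/2 = 13·6/2 = 39 kN
  M_A = w₀L²/3 = 13·6²/3 = 156 kN·m
Load 2 — uniform load w=10 kN/m over full span:
  R_A = wL = 10·6 = 60 kN
  M_A = wL²/2 = 10·6²/2 = 180 kN·m
Load 3 — point force P=3 kN at a=12/5 m (b=L-a=18/5):
  R_A = P = 3 kN
  M_A = Pa = 3·(12/5) = 36/5 kN·m
Superposition: R_A = 102 kN, M_A = 1716/5 kN·m

R_A = 102 kN, M_A = 1716/5 kN·m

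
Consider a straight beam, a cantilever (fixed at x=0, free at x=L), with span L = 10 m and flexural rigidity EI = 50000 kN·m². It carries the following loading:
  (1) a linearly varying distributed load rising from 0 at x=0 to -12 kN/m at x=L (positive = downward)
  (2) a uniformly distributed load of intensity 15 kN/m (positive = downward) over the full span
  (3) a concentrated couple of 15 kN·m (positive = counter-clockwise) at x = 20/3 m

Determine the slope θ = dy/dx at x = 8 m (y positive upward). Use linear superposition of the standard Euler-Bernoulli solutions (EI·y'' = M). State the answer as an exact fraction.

Load 1 — triangular load w₀=-12 kN/m (0→w₀ over full span):
  θ_1 = (w₀Lx²/4-w₀L²x/3-w₀x⁴/(24L))/EI = ((-12)·10·8²/4-(-12)·10²·8/3-(-12)·8⁴/(24·10))/50000 = 464/15625 rad
Load 2 — uniform load w=15 kN/m over full span:
  θ_2 = -wx(x²-3Lx+3L²)/(6EI) = -15·8·(8²-3·10·8+3·10²)/(6·50000) = -31/625 rad
Load 3 — applied couple M₀=15 kN·m at a=20/3 m (b=L-a=10/3):
  θ_3 = M₀a/EI  [x>a] = 15·(20/3)/50000 = 1/500 rad
Superposition: θ = Σ θ_i = -1119/62500 rad ≈ -0.017904 rad

θ(8) = -1119/62500 rad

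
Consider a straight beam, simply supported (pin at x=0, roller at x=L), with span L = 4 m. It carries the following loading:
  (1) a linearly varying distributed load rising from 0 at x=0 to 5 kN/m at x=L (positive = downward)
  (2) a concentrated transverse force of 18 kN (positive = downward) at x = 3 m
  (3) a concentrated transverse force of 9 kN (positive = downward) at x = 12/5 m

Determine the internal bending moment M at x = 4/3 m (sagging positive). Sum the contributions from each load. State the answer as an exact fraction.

Load 1 — triangular load w₀=5 kN/m (0→w₀ over full span):
  M_1 = w₀Lx/6 - w₀x³/(6L) = 5·4·(4/3)/6 - 5·(4/3)³/(6·4) = 320/81 kN·m
Load 2 — point force P=18 kN at a=3 m (b=L-a=1):
  M_2 = Pbx/L  [x≤a] = 18·1·(4/3)/4 = 6 kN·m
Load 3 — point force P=9 kN at a=12/5 m (b=L-a=8/5):
  M_3 = Pbx/L  [x≤a] = 9·(8/5)·(4/3)/4 = 24/5 kN·m
Superposition: M = Σ M_i = 5974/405 kN·m ≈ 14.750617 kN·m

M(4/3) = 5974/405 kN·m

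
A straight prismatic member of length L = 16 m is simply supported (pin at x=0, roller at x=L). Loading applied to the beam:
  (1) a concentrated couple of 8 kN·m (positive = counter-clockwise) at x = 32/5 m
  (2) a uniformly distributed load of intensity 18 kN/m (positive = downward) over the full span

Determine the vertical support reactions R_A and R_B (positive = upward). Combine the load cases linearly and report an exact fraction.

R_A = 289/2 kN, R_B = 287/2 kN

Load 1 — applied couple M₀=8 kN·m at a=32/5 m (b=L-a=48/5):
  R_A = M₀/L = 8/16 = 1/2 kN
  R_B = -M₀/L = -8/16 = -1/2 kN
Load 2 — uniform load w=18 kN/m over full span:
  R_A = wL/2 = 18·16/2 = 144 kN
  R_B = wL/2 = 18·16/2 = 144 kN
Superposition: R_A = 289/2 kN, R_B = 287/2 kN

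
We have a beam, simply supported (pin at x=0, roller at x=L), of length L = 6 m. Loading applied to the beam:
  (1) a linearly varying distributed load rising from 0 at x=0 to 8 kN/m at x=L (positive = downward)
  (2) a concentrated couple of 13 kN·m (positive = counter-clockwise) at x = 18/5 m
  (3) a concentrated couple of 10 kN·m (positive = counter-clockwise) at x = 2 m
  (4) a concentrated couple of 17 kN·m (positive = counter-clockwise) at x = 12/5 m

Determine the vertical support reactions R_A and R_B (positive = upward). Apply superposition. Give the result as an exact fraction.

Load 1 — triangular load w₀=8 kN/m (0→w₀ over full span):
  R_A = w₀L/6 = 8·6/6 = 8 kN
  R_B = w₀L/3 = 8·6/3 = 16 kN
Load 2 — applied couple M₀=13 kN·m at a=18/5 m (b=L-a=12/5):
  R_A = M₀/L = 13/6 kN
  R_B = -M₀/L = -13/6 kN
Load 3 — applied couple M₀=10 kN·m at a=2 m (b=L-a=4):
  R_A = M₀/L = 10/6 = 5/3 kN
  R_B = -M₀/L = -10/6 = -5/3 kN
Load 4 — applied couple M₀=17 kN·m at a=12/5 m (b=L-a=18/5):
  R_A = M₀/L = 17/6 kN
  R_B = -M₀/L = -17/6 kN
Superposition: R_A = 44/3 kN, R_B = 28/3 kN

R_A = 44/3 kN, R_B = 28/3 kN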